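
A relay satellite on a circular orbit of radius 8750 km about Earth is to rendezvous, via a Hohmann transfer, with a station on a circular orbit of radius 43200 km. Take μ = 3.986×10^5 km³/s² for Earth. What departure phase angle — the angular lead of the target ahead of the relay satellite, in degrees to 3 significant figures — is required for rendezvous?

φ = 96.1°

The Hohmann ellipse has a_t = (r₁ + r₂)/2 = 25975 km.
Transfer time t = π√(a_t³/μ) = 20831 s.
The target's mean motion on its circular orbit is ω₂ = √(μ/r₂³) = 7.0314×10^-5 rad/s.
Angle swept by the target during transfer: ω₂·t = 1.4647 rad = 83.92°.
Arrival is 180° from departure on the ellipse, so φ = 180° − 83.92° = 96.1°.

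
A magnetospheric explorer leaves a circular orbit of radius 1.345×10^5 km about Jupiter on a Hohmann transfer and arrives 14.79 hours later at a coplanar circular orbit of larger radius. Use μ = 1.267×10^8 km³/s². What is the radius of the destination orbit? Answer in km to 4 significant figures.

Transfer time t = 14.79 hours = 53244 s, and t = π√(a_t³/μ).
So a_t = (μ t²/π²)^(1/3) = (1.267×10^8 × (53244)² / π²)^(1/3) = 3.3139×10^5 km.
Since a_t = (r₁ + r₂)/2, r₂ = 2a_t − r₁ = 2×3.3139×10^5 − 1.345×10^5 = 5.2828×10^5 km.

r₂ = 5.283×10^5 km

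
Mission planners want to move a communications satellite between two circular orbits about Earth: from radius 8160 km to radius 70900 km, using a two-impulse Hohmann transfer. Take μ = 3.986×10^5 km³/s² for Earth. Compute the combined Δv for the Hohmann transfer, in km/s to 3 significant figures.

Δv = 3.66 km/s

The Hohmann ellipse has a_t = (r₁ + r₂)/2 = 39530 km.
Circular speed at r₁: v₁ = √(μ/r₁) = √(3.986×10^5/8160) = 6.989 km/s.
Transfer-orbit speed at r₁ (vis-viva): v_p = √[μ(2/r₁ − 1/a_t)] = 9.360 km/s.
First burn Δv₁ = |v_p − v₁| = 2.371 km/s.
At r₂, v₂ = √(μ/r₂) = 2.371 km/s.
Transfer-orbit speed at r₂: v_a = √[μ(2/r₂ − 1/a_t)] = 1.077 km/s.
Second burn Δv₂ = |v₂ − v_a| = 1.294 km/s.
Δv = Δv₁ + Δv₂ = 2.371 + 1.294 = 3.665 km/s.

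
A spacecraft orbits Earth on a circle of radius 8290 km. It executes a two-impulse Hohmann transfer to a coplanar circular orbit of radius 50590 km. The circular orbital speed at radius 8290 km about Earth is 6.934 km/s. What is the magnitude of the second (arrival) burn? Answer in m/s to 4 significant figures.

Δv₂ = 1317 m/s

From the circular-orbit relation v² = μ/r at r = 8290 km: μ = v²r = (6.934)² × 8290 = 3.98586×10^5 km³/s².
Transfer-ellipse semi-major axis a_t = (r₁ + r₂)/2 = (8290 + 50590)/2 = 29440 km.
On the circular orbit at r = 50590 km, v_c = √(μ/r) = 2.8069 km/s.
Transfer-orbit speed at the same r (vis-viva, a = a_t): v_t = √[μ(2/r − 1/a_t)] = 1.4895 km/s.
Δv₂ = |v_t − v_c| = |1.4895 − 2.8069| = 1.317 km/s.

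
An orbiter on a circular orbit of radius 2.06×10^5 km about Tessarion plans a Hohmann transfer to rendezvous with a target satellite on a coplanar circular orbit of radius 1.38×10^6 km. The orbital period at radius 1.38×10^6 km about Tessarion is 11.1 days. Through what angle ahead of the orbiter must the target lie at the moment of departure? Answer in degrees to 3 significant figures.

φ = 102°

From Kepler's third law T² = 4π²r³/μ at r = 1.38×10^6 km, T = 11.1 days = 11.1 × 86400 s = 9.5904×10^5 s: μ = 4π²r³/T² = 1.12804×10^8 km³/s².
Semi-major axis of the transfer orbit: a_t = (2.060×10^5 + 1.380×10^6)/2 = 7.930×10^5 km.
The half-period of the transfer ellipse is t = π√(a_t³/μ) = 2.0888×10^5 s.
The target's mean motion on its circular orbit is ω₂ = √(μ/r₂³) = 6.5515×10^-6 rad/s.
Angle swept by the target during transfer: ω₂·t = 1.3685 rad = 78.41°.
The orbiter traverses 180° on the transfer ellipse, so the target must lead by 180° − 78.41° = 102°.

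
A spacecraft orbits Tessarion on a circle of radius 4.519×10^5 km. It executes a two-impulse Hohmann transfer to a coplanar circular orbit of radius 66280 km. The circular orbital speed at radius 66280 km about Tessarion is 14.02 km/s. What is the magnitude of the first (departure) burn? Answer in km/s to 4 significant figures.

Δv₁ = 2.654 km/s

From the circular-orbit relation v² = μ/r at r = 66280 km: μ = v²r = (14.02)² × 66280 = 1.30280×10^7 km³/s².
Transfer-ellipse semi-major axis a_t = (r₁ + r₂)/2 = (4.519×10^5 + 66280)/2 = 2.5909×10^5 km.
Circular speed at r = 4.519×10^5 km: v_c = √(μ/r) = 5.3693 km/s.
Transfer-orbit speed at the same r (vis-viva, a = a_t): v_t = √[μ(2/r − 1/a_t)] = 2.7157 km/s.
Δv₁ = |v_t − v_c| = |2.7157 − 5.3693| = 2.654 km/s.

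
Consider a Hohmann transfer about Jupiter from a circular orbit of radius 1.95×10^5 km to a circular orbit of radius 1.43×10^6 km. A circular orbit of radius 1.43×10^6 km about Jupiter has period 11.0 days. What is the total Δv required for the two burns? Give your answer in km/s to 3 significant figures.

Δv = 13.2 km/s

From Kepler's third law T² = 4π²r³/μ at r = 1.43×10^6 km, T = 11.0 days = 11.0 × 86400 s = 9.504×10^5 s: μ = 4π²r³/T² = 1.27807×10^8 km³/s².
The Hohmann ellipse has a_t = (r₁ + r₂)/2 = 8.125×10^5 km.
Circular speed at r₁: v₁ = √(μ/r₁) = √(1.27807×10^8/1.950×10^5) = 25.60119 km/s.
Transfer-orbit speed at r₁ (vis-viva equation): v_p = √[μ(2/r₁ − 1/a_t)] = 33.96382 km/s.
First burn Δv₁ = |v_p − v₁| = 8.36263 km/s.
Circular speed at r₂: v₂ = √(μ/r₂) = 9.45387 km/s.
Transfer-orbit speed at r₂: v_a = √[μ(2/r₂ − 1/a_t)] = 4.63143 km/s.
Second burn Δv₂ = |v₂ − v_a| = 4.82244 km/s.
Δv = Δv₁ + Δv₂ = 8.36263 + 4.82244 = 13.19 km/s.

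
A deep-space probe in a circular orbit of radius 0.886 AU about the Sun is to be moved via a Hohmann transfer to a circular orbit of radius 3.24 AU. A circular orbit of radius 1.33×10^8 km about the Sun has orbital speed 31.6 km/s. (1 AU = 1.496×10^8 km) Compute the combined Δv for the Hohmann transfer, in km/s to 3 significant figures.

From the circular-orbit relation v² = μ/r at r = 1.33×10^8 km: μ = v²r = (31.6)² × 1.33×10^8 = 1.32808×10^11 km³/s².
In km: r₁ = 0.886 × 1.496×10^8 = 1.325456×10^8 km; r₂ = 3.24 × 1.496×10^8 = 4.84704×10^8 km.
Semi-major axis of the transfer orbit: a_t = (1.325456×10^8 + 4.84704×10^8)/2 = 3.086248×10^8 km.
Circular speed at r₁: v₁ = √(μ/r₁) = √(1.32808×10^11/1.325456×10^8) = 31.654 km/s.
On the transfer ellipse at r₁, v² = μ(2/r − 1/a) gives v_p = √[μ(2/r₁ − 1/a_t)] = 39.669 km/s.
First burn Δv₁ = |v_p − v₁| = 8.015 km/s.
At r₂, v₂ = √(μ/r₂) = 16.553 km/s.
Transfer-orbit speed at r₂: v_a = √[μ(2/r₂ − 1/a_t)] = 10.848 km/s.
Second burn Δv₂ = |v₂ − v_a| = 5.705 km/s.
Total Δv = Δv₁ + Δv₂ = 13.72 km/s.

Δv = 13.7 km/s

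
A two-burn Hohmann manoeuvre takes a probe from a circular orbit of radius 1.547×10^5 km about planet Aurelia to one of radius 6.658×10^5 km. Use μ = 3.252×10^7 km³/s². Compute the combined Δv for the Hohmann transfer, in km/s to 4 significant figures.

The Hohmann ellipse has a_t = (r₁ + r₂)/2 = 4.1025×10^5 km.
At r₁ the circular-orbit speed is v₁ = √(μ/r₁) = 14.4987 km/s.
On the transfer ellipse at r₁, v² = μ(2/r − 1/a) gives v_p = √[μ(2/r₁ − 1/a_t)] = 18.4705 km/s.
First burn Δv₁ = |v_p − v₁| = 3.972 km/s.
At r₂, v₂ = √(μ/r₂) = 6.989 km/s.
Transfer-orbit speed at r₂: v_a = √[μ(2/r₂ − 1/a_t)] = 4.292 km/s.
Second burn Δv₂ = |v₂ − v_a| = 2.697 km/s.
Total Δv = Δv₁ + Δv₂ = 6.669 km/s.

Δv = 6.669 km/s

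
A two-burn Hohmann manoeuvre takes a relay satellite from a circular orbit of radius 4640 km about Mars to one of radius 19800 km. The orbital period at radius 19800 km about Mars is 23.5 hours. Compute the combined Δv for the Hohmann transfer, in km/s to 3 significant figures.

From Kepler's third law T² = 4π²r³/μ at r = 19800 km, T = 23.5 hours = 23.5 × 3600 s = 84600 s: μ = 4π²r³/T² = 42816.8 km³/s².
Semi-major axis of the transfer orbit: a_t = (4640 + 19800)/2 = 12220 km.
At r₁ the circular-orbit speed is v₁ = √(μ/r₁) = 3.038 km/s.
Transfer-orbit speed at r₁ (vis-viva): v_p = √[μ(2/r₁ − 1/a_t)] = 3.867 km/s.
First burn Δv₁ = |v_p − v₁| = 0.8290 km/s.
Circular speed at r₂: v₂ = √(μ/r₂) = 1.47053 km/s.
Transfer-orbit speed at r₂: v_a = √[μ(2/r₂ − 1/a_t)] = 0.906146 km/s.
Second burn Δv₂ = |v₂ − v_a| = 0.5644 km/s.
Δv = Δv₁ + Δv₂ = 0.8290 + 0.5644 = 1.393 km/s.

Δv = 1.39 km/s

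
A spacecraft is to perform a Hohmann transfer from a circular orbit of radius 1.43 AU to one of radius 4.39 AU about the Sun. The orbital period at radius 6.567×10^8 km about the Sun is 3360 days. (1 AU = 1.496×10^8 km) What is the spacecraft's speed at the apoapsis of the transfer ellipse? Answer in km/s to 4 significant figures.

From Kepler's third law T² = 4π²r³/μ at r = 6.567×10^8 km, T = 3360 days = 3360 × 86400 s = 2.90304×10^8 s: μ = 4π²r³/T² = 1.32665×10^11 km³/s².
In km: r₁ = 1.43 × 1.496×10^8 = 2.13928×10^8 km; r₂ = 4.39 × 1.496×10^8 = 6.56744×10^8 km.
Transfer-ellipse semi-major axis a_t = (r₁ + r₂)/2 = (2.13928×10^8 + 6.56744×10^8)/2 = 4.35336×10^8 km.
The apoapsis of the transfer ellipse is at r = 6.56744×10^8 km.
Applying v² = μ(2/r − 1/a_t): v = 9.963 km/s.

v = 9.963 km/s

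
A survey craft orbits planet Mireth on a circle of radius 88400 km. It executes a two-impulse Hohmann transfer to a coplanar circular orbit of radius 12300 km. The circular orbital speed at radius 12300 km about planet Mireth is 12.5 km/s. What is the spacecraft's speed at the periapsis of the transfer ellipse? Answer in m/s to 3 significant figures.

From the circular-orbit relation v² = μ/r at r = 12300 km: μ = v²r = (12.5)² × 12300 = 1.92188×10^6 km³/s².
Transfer-ellipse semi-major axis a_t = (r₁ + r₂)/2 = (88400 + 12300)/2 = 50350 km.
At periapsis, r = 12300 km.
Applying v² = μ(2/r − 1/a_t): v = 16.56 km/s.

v = 16600 m/s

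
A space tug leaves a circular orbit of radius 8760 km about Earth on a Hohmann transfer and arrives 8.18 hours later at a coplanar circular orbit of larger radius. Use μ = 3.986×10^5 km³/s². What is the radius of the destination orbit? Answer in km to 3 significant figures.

Transfer time t = 8.18 hours = 29448 s, and t = π√(a_t³/μ).
So a_t = (μ t²/π²)^(1/3) = (3.986×10^5 × (29448)² / π²)^(1/3) = 32718 km.
Since a_t = (r₁ + r₂)/2, r₂ = 2a_t − r₁ = 2×32718 − 8760 = 56676 km.

r₂ = 56700 km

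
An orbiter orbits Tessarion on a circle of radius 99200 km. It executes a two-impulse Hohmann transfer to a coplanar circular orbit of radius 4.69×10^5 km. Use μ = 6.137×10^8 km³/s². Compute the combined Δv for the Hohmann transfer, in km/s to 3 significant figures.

Semi-major axis of the transfer orbit: a_t = (99200 + 4.690×10^5)/2 = 2.841×10^5 km.
Circular speed at r₁: v₁ = √(μ/r₁) = √(6.137×10^8/99200) = 78.6543 km/s.
Transfer-orbit speed at r₁ (vis-viva): v_p = √[μ(2/r₁ − 1/a_t)] = 101.059 km/s.
First burn Δv₁ = |v_p − v₁| = 22.40 km/s.
Circular speed at r₂: v₂ = √(μ/r₂) = 36.174 km/s.
Transfer-orbit speed at r₂: v_a = √[μ(2/r₂ − 1/a_t)] = 21.375 km/s.
Second burn Δv₂ = |v₂ − v_a| = 14.80 km/s.
Total Δv = Δv₁ + Δv₂ = 37.20 km/s.

Δv = 37.2 km/s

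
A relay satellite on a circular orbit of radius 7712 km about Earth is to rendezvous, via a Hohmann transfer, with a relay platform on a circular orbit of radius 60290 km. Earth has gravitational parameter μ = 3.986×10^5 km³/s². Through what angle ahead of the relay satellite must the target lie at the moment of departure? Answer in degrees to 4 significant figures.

φ = 103.8°

Semi-major axis of the transfer orbit: a_t = (7712 + 60290)/2 = 34001 km.
Transfer time t = π√(a_t³/μ) = 31197 s.
Target angular speed ω₂ = √(μ/r₂³) = 4.2648×10^-5 rad/s.
Angle swept by the target during transfer: ω₂·t = 1.3305 rad = 76.23°.
The relay satellite traverses 180° on the transfer ellipse, so the target must lead by 180° − 76.23° = 103.8°.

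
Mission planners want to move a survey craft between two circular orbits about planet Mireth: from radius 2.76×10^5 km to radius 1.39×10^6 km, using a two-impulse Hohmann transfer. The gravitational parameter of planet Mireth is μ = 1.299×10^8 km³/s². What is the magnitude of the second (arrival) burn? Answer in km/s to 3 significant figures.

Transfer-ellipse semi-major axis a_t = (r₁ + r₂)/2 = (2.760×10^5 + 1.390×10^6)/2 = 8.330×10^5 km.
On the circular orbit at r = 1.390×10^6 km, v_c = √(μ/r) = 9.6671 km/s.
Transfer-orbit speed at the same r (vis-viva, a = a_t): v_t = √[μ(2/r − 1/a_t)] = 5.5645 km/s.
Δv₂ = |v_t − v_c| = |5.5645 − 9.6671| = 4.103 km/s.

Δv₂ = 4.10 km/s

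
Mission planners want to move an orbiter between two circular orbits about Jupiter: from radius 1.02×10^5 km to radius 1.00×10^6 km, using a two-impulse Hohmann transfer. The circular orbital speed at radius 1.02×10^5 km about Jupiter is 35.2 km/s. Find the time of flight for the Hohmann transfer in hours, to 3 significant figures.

t = 31.7 hours

From the circular-orbit relation v² = μ/r at r = 1.02×10^5 km: μ = v²r = (35.2)² × 1.02×10^5 = 1.26382×10^8 km³/s².
Semi-major axis of the transfer orbit: a_t = (1.020×10^5 + 1.000×10^6)/2 = 5.510×10^5 km.
Half the transfer-orbit period gives t = π√(a_t³/μ) = 1.14297×10^5 s.
Converting: 1.14297×10^5 s ÷ 3600 s/hour = 31.7 hours.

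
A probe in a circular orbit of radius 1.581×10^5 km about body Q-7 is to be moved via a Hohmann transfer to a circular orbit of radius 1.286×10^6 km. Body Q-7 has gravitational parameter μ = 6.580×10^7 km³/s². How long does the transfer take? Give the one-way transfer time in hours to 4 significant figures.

Semi-major axis of the transfer orbit: a_t = (1.581×10^5 + 1.286×10^6)/2 = 7.2205×10^5 km.
By Kepler's third law the transfer-orbit period is T = 2π√(a_t³/μ), so t = T/2 = 2.3762×10^5 s.
Converting: 2.3762×10^5 s ÷ 3600 s/hour = 66.01 hours.

t = 66.01 hours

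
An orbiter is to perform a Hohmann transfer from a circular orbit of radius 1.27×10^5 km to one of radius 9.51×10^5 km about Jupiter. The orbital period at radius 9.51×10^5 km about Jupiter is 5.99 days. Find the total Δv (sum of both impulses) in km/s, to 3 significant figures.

Δv = 16.3 km/s

From Kepler's third law T² = 4π²r³/μ at r = 9.51×10^5 km, T = 5.99 days = 5.99 × 86400 s = 5.17536×10^5 s: μ = 4π²r³/T² = 1.26771×10^8 km³/s².
The Hohmann ellipse has a_t = (r₁ + r₂)/2 = 5.390×10^5 km.
At r₁ the circular-orbit speed is v₁ = √(μ/r₁) = 31.594 km/s.
Transfer-orbit speed at r₁ (v² = μ(2/r − 1/a)): v_p = √[μ(2/r₁ − 1/a_t)] = 41.967 km/s.
First burn Δv₁ = |v_p − v₁| = 10.37 km/s.
Circular speed at r₂: v₂ = √(μ/r₂) = 11.5457 km/s.
Transfer-orbit speed at r₂: v_a = √[μ(2/r₂ − 1/a_t)] = 5.60438 km/s.
Second burn Δv₂ = |v₂ − v_a| = 5.941 km/s.
Total Δv = Δv₁ + Δv₂ = 16.31 km/s.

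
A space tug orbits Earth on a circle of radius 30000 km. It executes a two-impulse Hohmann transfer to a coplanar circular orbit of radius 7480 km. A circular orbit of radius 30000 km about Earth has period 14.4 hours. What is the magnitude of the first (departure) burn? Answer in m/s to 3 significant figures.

From Kepler's third law T² = 4π²r³/μ at r = 30000 km, T = 14.4 hours = 14.4 × 3600 s = 51840 s: μ = 4π²r³/T² = 3.96637×10^5 km³/s².
Transfer-ellipse semi-major axis a_t = (r₁ + r₂)/2 = (30000 + 7480)/2 = 18740 km.
On the circular orbit at r = 30000 km, v_c = √(μ/r) = 3.636 km/s.
Transfer-orbit speed at the same r (vis-viva, a = a_t): v_t = √[μ(2/r − 1/a_t)] = 2.297 km/s.
Δv₁ = |v_t − v_c| = |2.297 − 3.636| = 1.339 km/s.

Δv₁ = 1340 m/s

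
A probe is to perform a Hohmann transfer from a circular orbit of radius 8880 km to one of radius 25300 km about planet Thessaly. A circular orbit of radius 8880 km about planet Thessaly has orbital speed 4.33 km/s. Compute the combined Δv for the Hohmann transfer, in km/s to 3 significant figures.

Δv = 1.65 km/s

From the circular-orbit relation v² = μ/r at r = 8880 km: μ = v²r = (4.33)² × 8880 = 1.66490×10^5 km³/s².
Semi-major axis of the transfer orbit: a_t = (8880 + 25300)/2 = 17090 km.
At r₁ the circular-orbit speed is v₁ = √(μ/r₁) = 4.33000 km/s.
On the transfer ellipse at r₁, vis-viva equation gives v_p = √[μ(2/r₁ − 1/a_t)] = 5.26838 km/s.
First burn Δv₁ = |v_p − v₁| = 0.93838 km/s.
Circular speed at r₂: v₂ = √(μ/r₂) = 2.56528 km/s.
Transfer-orbit speed at r₂: v_a = √[μ(2/r₂ − 1/a_t)] = 1.84914 km/s.
Second burn Δv₂ = |v₂ − v_a| = 0.71614 km/s.
Total Δv = Δv₁ + Δv₂ = 1.655 km/s.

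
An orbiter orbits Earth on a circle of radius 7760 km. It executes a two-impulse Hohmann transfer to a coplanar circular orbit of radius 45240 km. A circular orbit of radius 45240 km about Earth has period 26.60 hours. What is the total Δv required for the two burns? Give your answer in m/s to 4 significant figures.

Δv = 3559 m/s

From Kepler's third law T² = 4π²r³/μ at r = 45240 km, T = 26.60 hours = 26.60 × 3600 s = 95760 s: μ = 4π²r³/T² = 3.98620×10^5 km³/s².
The Hohmann ellipse has a_t = (r₁ + r₂)/2 = 26500 km.
Circular speed at r₁: v₁ = √(μ/r₁) = √(3.98620×10^5/7760) = 7.1672 km/s.
Transfer-orbit speed at r₁ (vis-viva): v_p = √[μ(2/r₁ − 1/a_t)] = 9.3646 km/s.
First burn Δv₁ = |v_p − v₁| = 2.197 km/s.
At r₂, v₂ = √(μ/r₂) = 2.968 km/s.
Transfer-orbit speed at r₂: v_a = √[μ(2/r₂ − 1/a_t)] = 1.606 km/s.
Second burn Δv₂ = |v₂ − v_a| = 1.362 km/s.
Total Δv = Δv₁ + Δv₂ = 3.559 km/s.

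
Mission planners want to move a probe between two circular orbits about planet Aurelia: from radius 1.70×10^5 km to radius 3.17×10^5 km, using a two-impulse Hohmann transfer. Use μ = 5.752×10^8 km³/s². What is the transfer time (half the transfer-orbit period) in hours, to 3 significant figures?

Transfer-ellipse semi-major axis a_t = (r₁ + r₂)/2 = (1.700×10^5 + 3.170×10^5)/2 = 2.435×10^5 km.
Transfer time t = π√(a_t³/μ) = π√((2.435×10^5)³ / 5.752×10^8) = 15740 s.
Converting: 15740 s ÷ 3600 s/hour = 4.37 hours.

t = 4.37 hours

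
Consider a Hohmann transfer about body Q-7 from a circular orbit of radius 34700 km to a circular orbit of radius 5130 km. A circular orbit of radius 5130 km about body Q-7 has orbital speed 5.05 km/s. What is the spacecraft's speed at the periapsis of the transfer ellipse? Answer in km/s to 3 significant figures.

v = 6.67 km/s

From the circular-orbit relation v² = μ/r at r = 5130 km: μ = v²r = (5.05)² × 5130 = 1.30828×10^5 km³/s².
Transfer-ellipse semi-major axis a_t = (r₁ + r₂)/2 = (34700 + 5130)/2 = 19915 km.
At periapsis, r = 5130 km.
Applying v² = μ(2/r − 1/a_t): v = 6.666 km/s.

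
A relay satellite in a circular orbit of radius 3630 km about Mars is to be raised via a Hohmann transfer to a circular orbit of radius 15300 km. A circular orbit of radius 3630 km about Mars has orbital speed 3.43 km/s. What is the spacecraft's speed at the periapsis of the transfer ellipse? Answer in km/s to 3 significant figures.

From the circular-orbit relation v² = μ/r at r = 3630 km: μ = v²r = (3.43)² × 3630 = 42706.6 km³/s².
Semi-major axis of the transfer orbit: a_t = (3630 + 15300)/2 = 9465 km.
At periapsis, r = 3630 km.
Applying v² = μ(2/r − 1/a_t): v = 4.361 km/s.

v = 4.36 km/s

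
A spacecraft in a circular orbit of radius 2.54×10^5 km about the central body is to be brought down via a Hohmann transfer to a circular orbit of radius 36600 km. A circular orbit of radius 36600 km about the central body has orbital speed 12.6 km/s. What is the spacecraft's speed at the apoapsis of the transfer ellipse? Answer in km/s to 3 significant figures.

From the circular-orbit relation v² = μ/r at r = 36600 km: μ = v²r = (12.6)² × 36600 = 5.81062×10^6 km³/s².
Semi-major axis of the transfer orbit: a_t = (2.540×10^5 + 36600)/2 = 1.453×10^5 km.
The apoapsis of the transfer ellipse is at r = 2.540×10^5 km.
Applying v² = μ(2/r − 1/a_t): v = 2.401 km/s.

v = 2.40 km/s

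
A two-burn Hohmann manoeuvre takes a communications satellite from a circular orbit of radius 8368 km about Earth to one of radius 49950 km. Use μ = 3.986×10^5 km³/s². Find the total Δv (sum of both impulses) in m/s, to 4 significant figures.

Semi-major axis of the transfer orbit: a_t = (8368 + 49950)/2 = 29159 km.
At r₁ the circular-orbit speed is v₁ = √(μ/r₁) = 6.902 km/s.
On the transfer ellipse at r₁, v² = μ(2/r − 1/a) gives v_p = √[μ(2/r₁ − 1/a_t)] = 9.033 km/s.
First burn Δv₁ = |v_p − v₁| = 2.131 km/s.
At r₂, v₂ = √(μ/r₂) = 2.825 km/s.
Transfer-orbit speed at r₂: v_a = √[μ(2/r₂ − 1/a_t)] = 1.513 km/s.
Second burn Δv₂ = |v₂ − v_a| = 1.312 km/s.
Total Δv = Δv₁ + Δv₂ = 3.443 km/s.

Δv = 3443 m/s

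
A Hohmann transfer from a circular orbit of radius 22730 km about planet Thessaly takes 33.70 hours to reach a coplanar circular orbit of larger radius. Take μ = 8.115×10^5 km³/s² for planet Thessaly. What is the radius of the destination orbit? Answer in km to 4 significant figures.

Transfer time t = 33.70 hours = 1.2132×10^5 s, and t = π√(a_t³/μ).
So a_t = (μ t²/π²)^(1/3) = (8.115×10^5 × (1.2132×10^5)² / π²)^(1/3) = 1.0657×10^5 km.
Since a_t = (r₁ + r₂)/2, r₂ = 2a_t − r₁ = 2×1.0657×10^5 − 22730 = 1.9041×10^5 km.

r₂ = 1.904×10^5 km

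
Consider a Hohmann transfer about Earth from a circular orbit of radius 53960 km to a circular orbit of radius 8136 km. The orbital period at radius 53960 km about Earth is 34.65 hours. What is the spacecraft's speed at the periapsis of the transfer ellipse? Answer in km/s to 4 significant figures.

From Kepler's third law T² = 4π²r³/μ at r = 53960 km, T = 34.65 hours = 34.65 × 3600 s = 1.2474×10^5 s: μ = 4π²r³/T² = 3.98625×10^5 km³/s².
Semi-major axis of the transfer orbit: a_t = (53960 + 8136)/2 = 31048 km.
At periapsis, r = 8136 km.
Applying v² = μ(2/r − 1/a_t): v = 9.228 km/s.

v = 9.228 km/s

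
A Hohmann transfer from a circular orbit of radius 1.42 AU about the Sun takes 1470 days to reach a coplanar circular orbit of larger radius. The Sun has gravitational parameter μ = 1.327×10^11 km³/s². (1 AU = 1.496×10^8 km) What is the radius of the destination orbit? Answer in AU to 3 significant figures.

In km: r₁ = 1.42 × 1.496×10^8 = 2.12432×10^8 km.
Transfer time t = 1470 days = 1.27008×10^8 s, and t = π√(a_t³/μ).
So a_t = (μ t²/π²)^(1/3) = (1.327×10^11 × (1.27008×10^8)² / π²)^(1/3) = 6.0082×10^8 km.
Since a_t = (r₁ + r₂)/2, r₂ = 2a_t − r₁ = 2×6.0082×10^8 − 2.12432×10^8 = 9.89208×10^8 km.
In AU: r₂ = 9.89208×10^8 / 1.496×10^8 = 6.61 AU.

r₂ = 6.61 AU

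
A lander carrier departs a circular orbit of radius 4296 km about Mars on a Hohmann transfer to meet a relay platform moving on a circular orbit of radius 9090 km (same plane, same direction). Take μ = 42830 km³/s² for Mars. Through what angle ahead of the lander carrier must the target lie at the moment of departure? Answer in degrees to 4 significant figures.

φ = 66.27°

Transfer-ellipse semi-major axis a_t = (r₁ + r₂)/2 = (4296 + 9090)/2 = 6693 km.
The half-period of the transfer ellipse is t = π√(a_t³/μ) = 8312 s.
The target's mean motion on its circular orbit is ω₂ = √(μ/r₂³) = 2.388×10^-4 rad/s.
Angle swept by the target during transfer: ω₂·t = 1.985 rad = 113.73°.
Arrival is 180° from departure on the ellipse, so φ = 180° − 113.73° = 66.27°.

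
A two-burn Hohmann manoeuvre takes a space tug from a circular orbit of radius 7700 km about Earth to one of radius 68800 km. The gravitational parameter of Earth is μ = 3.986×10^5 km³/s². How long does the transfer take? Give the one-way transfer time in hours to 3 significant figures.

Semi-major axis of the transfer orbit: a_t = (7700 + 68800)/2 = 38250 km.
By Kepler's third law the transfer-orbit period is T = 2π√(a_t³/μ), so t = T/2 = 37220 s.
Converting: 37220 s ÷ 3600 s/hour = 10.3 hours.

t = 10.3 hours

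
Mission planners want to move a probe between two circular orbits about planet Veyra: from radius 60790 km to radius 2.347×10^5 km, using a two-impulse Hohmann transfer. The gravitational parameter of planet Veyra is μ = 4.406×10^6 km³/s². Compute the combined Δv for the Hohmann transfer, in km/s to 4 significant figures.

Semi-major axis of the transfer orbit: a_t = (60790 + 2.347×10^5)/2 = 1.47745×10^5 km.
At r₁ the circular-orbit speed is v₁ = √(μ/r₁) = 8.51346 km/s.
Transfer-orbit speed at r₁ (vis-viva): v_p = √[μ(2/r₁ − 1/a_t)] = 10.7302 km/s.
First burn Δv₁ = |v_p − v₁| = 2.2167 km/s.
Circular speed at r₂: v₂ = √(μ/r₂) = 4.33277 km/s.
Transfer-orbit speed at r₂: v_a = √[μ(2/r₂ − 1/a_t)] = 2.77924 km/s.
Second burn Δv₂ = |v₂ − v_a| = 1.5535 km/s.
Total Δv = Δv₁ + Δv₂ = 3.770 km/s.

Δv = 3.770 km/s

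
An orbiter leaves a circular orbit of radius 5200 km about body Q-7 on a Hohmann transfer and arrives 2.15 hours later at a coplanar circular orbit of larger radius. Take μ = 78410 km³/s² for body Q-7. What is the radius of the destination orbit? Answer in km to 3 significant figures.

Transfer time t = 2.15 hours = 7740 s, and t = π√(a_t³/μ).
So a_t = (μ t²/π²)^(1/3) = (78410 × (7740)² / π²)^(1/3) = 7807.6 km.
Since a_t = (r₁ + r₂)/2, r₂ = 2a_t − r₁ = 2×7807.6 − 5200 = 10415.2 km.

r₂ = 10400 km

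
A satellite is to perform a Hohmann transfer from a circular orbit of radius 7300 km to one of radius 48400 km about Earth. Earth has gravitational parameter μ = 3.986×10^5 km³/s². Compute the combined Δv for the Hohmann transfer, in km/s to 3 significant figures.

Δv = 3.75 km/s

The Hohmann ellipse has a_t = (r₁ + r₂)/2 = 27850 km.
At r₁ the circular-orbit speed is v₁ = √(μ/r₁) = 7.3894 km/s.
Transfer-orbit speed at r₁ (v² = μ(2/r − 1/a)): v_p = √[μ(2/r₁ − 1/a_t)] = 9.7413 km/s.
First burn Δv₁ = |v_p − v₁| = 2.3519 km/s.
At r₂, v₂ = √(μ/r₂) = 2.86976 km/s.
Transfer-orbit speed at r₂: v_a = √[μ(2/r₂ − 1/a_t)] = 1.46925 km/s.
Second burn Δv₂ = |v₂ − v_a| = 1.4005 km/s.
Δv = Δv₁ + Δv₂ = 2.3519 + 1.4005 = 3.752 km/s.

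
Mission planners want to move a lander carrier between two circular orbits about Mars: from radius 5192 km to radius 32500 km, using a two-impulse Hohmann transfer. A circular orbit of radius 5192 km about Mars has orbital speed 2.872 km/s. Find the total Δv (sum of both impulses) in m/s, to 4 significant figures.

From the circular-orbit relation v² = μ/r at r = 5192 km: μ = v²r = (2.872)² × 5192 = 42825.6 km³/s².
The Hohmann ellipse has a_t = (r₁ + r₂)/2 = 18846 km.
Circular speed at r₁: v₁ = √(μ/r₁) = √(42825.6/5192) = 2.8720 km/s.
On the transfer ellipse at r₁, vis-viva equation gives v_p = √[μ(2/r₁ − 1/a_t)] = 3.7715 km/s.
First burn Δv₁ = |v_p − v₁| = 0.8995 km/s.
Circular speed at r₂: v₂ = √(μ/r₂) = 1.1479 km/s.
Transfer-orbit speed at r₂: v_a = √[μ(2/r₂ − 1/a_t)] = 0.60251 km/s.
Second burn Δv₂ = |v₂ − v_a| = 0.5454 km/s.
Total Δv = Δv₁ + Δv₂ = 1.445 km/s.

Δv = 1445 m/s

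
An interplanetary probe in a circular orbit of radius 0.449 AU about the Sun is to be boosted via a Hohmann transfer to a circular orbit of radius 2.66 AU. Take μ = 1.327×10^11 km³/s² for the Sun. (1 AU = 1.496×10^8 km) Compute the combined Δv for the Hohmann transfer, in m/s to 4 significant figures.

In km: r₁ = 0.449 × 1.496×10^8 = 6.71704×10^7 km; r₂ = 2.66 × 1.496×10^8 = 3.97936×10^8 km.
Transfer-ellipse semi-major axis a_t = (r₁ + r₂)/2 = (6.71704×10^7 + 3.97936×10^8)/2 = 2.325532×10^8 km.
Circular speed at r₁: v₁ = √(μ/r₁) = √(1.327×10^11/6.71704×10^7) = 44.45 km/s.
On the transfer ellipse at r₁, vis-viva equation gives v_p = √[μ(2/r₁ − 1/a_t)] = 58.14 km/s.
First burn Δv₁ = |v_p − v₁| = 13.69 km/s.
At r₂, v₂ = √(μ/r₂) = 18.261 km/s.
Transfer-orbit speed at r₂: v_a = √[μ(2/r₂ − 1/a_t)] = 9.8142 km/s.
Second burn Δv₂ = |v₂ − v_a| = 8.447 km/s.
Δv = Δv₁ + Δv₂ = 13.69 + 8.447 = 22.14 km/s.

Δv = 22140 m/s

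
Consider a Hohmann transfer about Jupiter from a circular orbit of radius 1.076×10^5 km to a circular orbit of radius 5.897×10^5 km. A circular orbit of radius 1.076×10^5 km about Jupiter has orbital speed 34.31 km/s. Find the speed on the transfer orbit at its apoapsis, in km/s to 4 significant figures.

v = 8.142 km/s

From the circular-orbit relation v² = μ/r at r = 1.076×10^5 km: μ = v²r = (34.31)² × 1.076×10^5 = 1.26664×10^8 km³/s².
The Hohmann ellipse has a_t = (r₁ + r₂)/2 = 3.4865×10^5 km.
At apoapsis, r = 5.897×10^5 km.
Vis-viva: v = √[μ(2/r − 1/a_t)] = √[1.26664×10^8 × (2/5.897×10^5 − 1/3.4865×10^5)] = 8.142 km/s.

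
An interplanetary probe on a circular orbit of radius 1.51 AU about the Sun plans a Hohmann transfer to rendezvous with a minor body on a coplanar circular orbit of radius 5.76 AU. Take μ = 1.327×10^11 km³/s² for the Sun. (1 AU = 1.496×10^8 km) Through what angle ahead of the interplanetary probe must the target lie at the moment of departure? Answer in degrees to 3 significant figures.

In km: r₁ = 1.51 × 1.496×10^8 = 2.25896×10^8 km; r₂ = 5.76 × 1.496×10^8 = 8.61696×10^8 km.
Semi-major axis of the transfer orbit: a_t = (2.25896×10^8 + 8.61696×10^8)/2 = 5.43796×10^8 km.
The half-period of the transfer ellipse is t = π√(a_t³/μ) = 1.094×10^8 s.
The target's mean motion on its circular orbit is ω₂ = √(μ/r₂³) = 1.440×10^-8 rad/s.
Angle swept by the target during transfer: ω₂·t = 1.575 rad = 90.24°.
Arrival is 180° from departure on the ellipse, so φ = 180° − 90.24° = 89.8°.

φ = 89.8°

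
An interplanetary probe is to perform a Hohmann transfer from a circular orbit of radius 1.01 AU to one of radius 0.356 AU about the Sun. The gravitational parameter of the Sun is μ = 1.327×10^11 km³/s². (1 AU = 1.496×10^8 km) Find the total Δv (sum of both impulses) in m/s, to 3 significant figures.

In km: r₁ = 1.01 × 1.496×10^8 = 1.51096×10^8 km; r₂ = 0.356 × 1.496×10^8 = 5.32576×10^7 km.
Semi-major axis of the transfer orbit: a_t = (1.51096×10^8 + 5.32576×10^7)/2 = 1.021768×10^8 km.
Circular speed at r₁: v₁ = √(μ/r₁) = √(1.327×10^11/1.51096×10^8) = 29.64 km/s.
Transfer-orbit speed at r₁ (vis-viva): v_a = √[μ(2/r₁ − 1/a_t)] = 21.40 km/s.
First burn Δv₁ = |v_a − v₁| = 8.240 km/s.
Circular speed at r₂: v₂ = √(μ/r₂) = 49.92 km/s.
Transfer-orbit speed at r₂: v_p = √[μ(2/r₂ − 1/a_t)] = 60.70 km/s.
Second burn Δv₂ = |v₂ − v_p| = 10.78 km/s.
Δv = Δv₁ + Δv₂ = 8.240 + 10.78 = 19.02 km/s.

Δv = 19000 m/s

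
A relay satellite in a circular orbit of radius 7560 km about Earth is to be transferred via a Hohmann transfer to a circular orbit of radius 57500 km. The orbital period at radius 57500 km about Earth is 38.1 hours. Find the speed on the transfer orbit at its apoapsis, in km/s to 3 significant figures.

From Kepler's third law T² = 4π²r³/μ at r = 57500 km, T = 38.1 hours = 38.1 × 3600 s = 1.3716×10^5 s: μ = 4π²r³/T² = 3.98941×10^5 km³/s².
The Hohmann ellipse has a_t = (r₁ + r₂)/2 = 32530 km.
The apoapsis of the transfer ellipse is at r = 57500 km.
Applying v² = μ(2/r − 1/a_t): v = 1.270 km/s.

v = 1.27 km/s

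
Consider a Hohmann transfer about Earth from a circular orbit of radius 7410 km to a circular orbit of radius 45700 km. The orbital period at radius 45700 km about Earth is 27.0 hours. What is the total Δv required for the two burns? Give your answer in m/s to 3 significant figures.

Δv = 3680 m/s

From Kepler's third law T² = 4π²r³/μ at r = 45700 km, T = 27.0 hours = 27.0 × 3600 s = 97200 s: μ = 4π²r³/T² = 3.98819×10^5 km³/s².
The Hohmann ellipse has a_t = (r₁ + r₂)/2 = 26555 km.
Circular speed at r₁: v₁ = √(μ/r₁) = √(3.98819×10^5/7410) = 7.33633 km/s.
Transfer-orbit speed at r₁ (vis-viva): v_p = √[μ(2/r₁ − 1/a_t)] = 9.62418 km/s.
First burn Δv₁ = |v_p − v₁| = 2.28785 km/s.
Circular speed at r₂: v₂ = √(μ/r₂) = 2.95413 km/s.
Transfer-orbit speed at r₂: v_a = √[μ(2/r₂ − 1/a_t)] = 1.56051 km/s.
Second burn Δv₂ = |v₂ − v_a| = 1.39362 km/s.
Total Δv = Δv₁ + Δv₂ = 3.681 km/s.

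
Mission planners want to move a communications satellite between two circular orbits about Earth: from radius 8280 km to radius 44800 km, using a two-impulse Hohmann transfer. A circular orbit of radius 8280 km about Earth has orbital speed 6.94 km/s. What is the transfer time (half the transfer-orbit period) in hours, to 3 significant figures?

t = 5.97 hours

From the circular-orbit relation v² = μ/r at r = 8280 km: μ = v²r = (6.94)² × 8280 = 3.98795×10^5 km³/s².
The Hohmann ellipse has a_t = (r₁ + r₂)/2 = 26540 km.
Half the transfer-orbit period gives t = π√(a_t³/μ) = 21509 s.
Converting: 21509 s ÷ 3600 s/hour = 5.97 hours.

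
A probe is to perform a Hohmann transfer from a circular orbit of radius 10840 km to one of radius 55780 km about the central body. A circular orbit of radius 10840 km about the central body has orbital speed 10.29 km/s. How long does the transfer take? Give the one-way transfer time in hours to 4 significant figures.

t = 4.952 hours

From the circular-orbit relation v² = μ/r at r = 10840 km: μ = v²r = (10.29)² × 10840 = 1.14778×10^6 km³/s².
Semi-major axis of the transfer orbit: a_t = (10840 + 55780)/2 = 33310 km.
By Kepler's third law the transfer-orbit period is T = 2π√(a_t³/μ), so t = T/2 = 17827 s.
Converting: 17827 s ÷ 3600 s/hour = 4.952 hours.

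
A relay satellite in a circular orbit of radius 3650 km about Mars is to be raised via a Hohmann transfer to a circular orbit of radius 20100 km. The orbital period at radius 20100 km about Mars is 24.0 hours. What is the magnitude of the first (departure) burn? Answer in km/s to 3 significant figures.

Δv₁ = 1.03 km/s

From Kepler's third law T² = 4π²r³/μ at r = 20100 km, T = 24.0 hours = 24.0 × 3600 s = 86400 s: μ = 4π²r³/T² = 42945.8 km³/s².
Semi-major axis of the transfer orbit: a_t = (3650 + 20100)/2 = 11875 km.
Circular speed at r = 3650 km: v_c = √(μ/r) = 3.430 km/s.
Vis-viva on the transfer ellipse at r = 3650 km gives v_t = √[μ(2/r − 1/a_t)] = 4.463 km/s.
Δv₁ = |v_t − v_c| = |4.463 − 3.430| = 1.033 km/s.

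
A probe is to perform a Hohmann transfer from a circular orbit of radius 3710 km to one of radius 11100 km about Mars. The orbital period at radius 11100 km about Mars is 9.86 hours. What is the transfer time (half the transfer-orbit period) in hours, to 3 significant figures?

From Kepler's third law T² = 4π²r³/μ at r = 11100 km, T = 9.86 hours = 9.86 × 3600 s = 35496 s: μ = 4π²r³/T² = 42851.9 km³/s².
Semi-major axis of the transfer orbit: a_t = (3710 + 11100)/2 = 7405 km.
By Kepler's third law the transfer-orbit period is T = 2π√(a_t³/μ), so t = T/2 = 9671 s.
Converting: 9671 s ÷ 3600 s/hour = 2.69 hours.

t = 2.69 hours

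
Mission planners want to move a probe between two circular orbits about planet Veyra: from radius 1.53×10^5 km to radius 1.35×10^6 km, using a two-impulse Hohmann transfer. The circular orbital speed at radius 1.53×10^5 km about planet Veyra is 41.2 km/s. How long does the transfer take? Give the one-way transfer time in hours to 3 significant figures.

From the circular-orbit relation v² = μ/r at r = 1.53×10^5 km: μ = v²r = (41.2)² × 1.53×10^5 = 2.59708×10^8 km³/s².
Semi-major axis of the transfer orbit: a_t = (1.530×10^5 + 1.350×10^6)/2 = 7.515×10^5 km.
Half the transfer-orbit period gives t = π√(a_t³/μ) = 1.270×10^5 s.
Converting: 1.270×10^5 s ÷ 3600 s/hour = 35.3 hours.

t = 35.3 hours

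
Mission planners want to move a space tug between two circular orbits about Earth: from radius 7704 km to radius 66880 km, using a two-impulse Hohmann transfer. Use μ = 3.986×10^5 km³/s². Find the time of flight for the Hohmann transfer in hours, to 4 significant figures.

t = 9.954 hours

Transfer-ellipse semi-major axis a_t = (r₁ + r₂)/2 = (7704 + 66880)/2 = 37292 km.
Transfer time t = π√(a_t³/μ) = π√((37292)³ / 3.986×10^5) = 35835 s.
Converting: 35835 s ÷ 3600 s/hour = 9.954 hours.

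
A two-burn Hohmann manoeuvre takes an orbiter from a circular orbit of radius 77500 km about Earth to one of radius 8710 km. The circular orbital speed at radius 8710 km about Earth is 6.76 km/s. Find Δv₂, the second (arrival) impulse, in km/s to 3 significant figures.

Δv₂ = 2.30 km/s

From the circular-orbit relation v² = μ/r at r = 8710 km: μ = v²r = (6.76)² × 8710 = 3.98026×10^5 km³/s².
Transfer-ellipse semi-major axis a_t = (r₁ + r₂)/2 = (77500 + 8710)/2 = 43105 km.
On the circular orbit at r = 8710 km, v_c = √(μ/r) = 6.760 km/s.
Vis-viva on the transfer ellipse at r = 8710 km gives v_t = √[μ(2/r − 1/a_t)] = 9.064 km/s.
Δv₂ = |v_t − v_c| = |9.064 − 6.760| = 2.304 km/s.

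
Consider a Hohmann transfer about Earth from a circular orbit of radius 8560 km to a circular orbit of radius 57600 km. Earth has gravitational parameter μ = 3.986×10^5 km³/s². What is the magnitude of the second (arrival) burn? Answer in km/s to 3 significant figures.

Δv₂ = 1.29 km/s

The Hohmann ellipse has a_t = (r₁ + r₂)/2 = 33080 km.
On the circular orbit at r = 57600 km, v_c = √(μ/r) = 2.6306 km/s.
Transfer-orbit speed at the same r (vis-viva, a = a_t): v_t = √[μ(2/r − 1/a_t)] = 1.3382 km/s.
Δv₂ = |v_t − v_c| = |1.3382 − 2.6306| = 1.292 km/s.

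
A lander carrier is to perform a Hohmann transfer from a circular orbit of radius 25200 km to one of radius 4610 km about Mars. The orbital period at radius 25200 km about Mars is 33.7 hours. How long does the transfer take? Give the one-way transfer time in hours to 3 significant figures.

From Kepler's third law T² = 4π²r³/μ at r = 25200 km, T = 33.7 hours = 33.7 × 3600 s = 1.2132×10^5 s: μ = 4π²r³/T² = 42923.6 km³/s².
Semi-major axis of the transfer orbit: a_t = (25200 + 4610)/2 = 14905 km.
By Kepler's third law the transfer-orbit period is T = 2π√(a_t³/μ), so t = T/2 = 27590 s.
Converting: 27590 s ÷ 3600 s/hour = 7.66 hours.

t = 7.66 hours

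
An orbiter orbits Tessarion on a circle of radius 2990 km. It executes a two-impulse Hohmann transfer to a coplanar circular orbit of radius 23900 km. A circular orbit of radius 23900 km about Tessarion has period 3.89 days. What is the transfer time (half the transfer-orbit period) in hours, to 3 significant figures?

t = 19.7 hours

From Kepler's third law T² = 4π²r³/μ at r = 23900 km, T = 3.89 days = 3.89 × 86400 s = 3.36096×10^5 s: μ = 4π²r³/T² = 4771.19 km³/s².
The Hohmann ellipse has a_t = (r₁ + r₂)/2 = 13445 km.
Half the transfer-orbit period gives t = π√(a_t³/μ) = 70910 s.
Converting: 70910 s ÷ 3600 s/hour = 19.7 hours.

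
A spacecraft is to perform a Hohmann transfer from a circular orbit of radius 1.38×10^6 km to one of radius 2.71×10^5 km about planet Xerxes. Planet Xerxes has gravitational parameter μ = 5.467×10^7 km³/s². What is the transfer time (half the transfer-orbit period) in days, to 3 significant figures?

t = 3.69 days

The Hohmann ellipse has a_t = (r₁ + r₂)/2 = 8.255×10^5 km.
Transfer time t = π√(a_t³/μ) = π√((8.255×10^5)³ / 5.467×10^7) = 3.187×10^5 s.
Converting: 3.187×10^5 s ÷ 86400 s/day = 3.69 days.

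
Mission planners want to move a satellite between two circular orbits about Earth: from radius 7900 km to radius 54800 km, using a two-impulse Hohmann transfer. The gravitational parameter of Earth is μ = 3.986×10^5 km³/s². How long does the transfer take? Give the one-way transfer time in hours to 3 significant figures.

t = 7.67 hours

Transfer-ellipse semi-major axis a_t = (r₁ + r₂)/2 = (7900 + 54800)/2 = 31350 km.
Transfer time t = π√(a_t³/μ) = π√((31350)³ / 3.986×10^5) = 27620 s.
Converting: 27620 s ÷ 3600 s/hour = 7.67 hours.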